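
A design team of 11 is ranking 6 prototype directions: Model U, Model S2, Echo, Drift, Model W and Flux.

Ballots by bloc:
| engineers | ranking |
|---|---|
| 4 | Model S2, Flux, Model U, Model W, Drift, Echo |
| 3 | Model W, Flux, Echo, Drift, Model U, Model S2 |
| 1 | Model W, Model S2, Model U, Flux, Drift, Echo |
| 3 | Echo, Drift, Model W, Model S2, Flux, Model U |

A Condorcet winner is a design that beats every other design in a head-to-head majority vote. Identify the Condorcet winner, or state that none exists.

Model W

Check each pair by majority over 11 ballots:
Model U vs Model S2: Model U preferred on 3 ballots; Model S2 wins 8–3.
Model U vs Echo: Echo wins 6–5.
Model U–Drift: Drift 6–5.
Model U vs Model W: 4 to 7, Model W.
Model U–Flux: Flux 10–1.
Model S2 vs Echo: 4+1 = 5 for Model S2, 6 for Echo — Echo by 6–5.
Model S2 vs Drift: Drift wins 6–5.
Model S2 vs Model W: 4 for Model S2, 7 for Model W — Model W by 7–4.
Model S2 vs Flux: Model S2 preferred on 4+1+3 = 8 ballots; Model S2 wins 8–3.
Echo vs Drift: 3+3 = 6 for Echo, 5 for Drift — Echo by 6–5.
Echo vs Model W: Echo is ranked higher on 3 ballots, Model W on 8. Model W wins 8–3.
Echo vs Flux: Echo is ranked higher on 3 ballots, Flux on 8. Flux wins 8–3.
Drift vs Model W: 3 to 8, Model W.
Drift vs Flux: Drift preferred on 3 ballots; Flux wins 8–3.
Model W–Flux: Model W 7–4.
Only Model W has no losses; Model W is the Condorcet winner.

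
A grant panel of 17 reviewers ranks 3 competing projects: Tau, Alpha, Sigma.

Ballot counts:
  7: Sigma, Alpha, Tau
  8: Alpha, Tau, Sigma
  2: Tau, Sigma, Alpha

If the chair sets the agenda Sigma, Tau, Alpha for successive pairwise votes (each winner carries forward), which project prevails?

Alpha

Round 1: Sigma vs Tau — 7–10, Tau advances.
Round 2: Tau vs Alpha — 2–15, Alpha advances.
Alpha survives the agenda.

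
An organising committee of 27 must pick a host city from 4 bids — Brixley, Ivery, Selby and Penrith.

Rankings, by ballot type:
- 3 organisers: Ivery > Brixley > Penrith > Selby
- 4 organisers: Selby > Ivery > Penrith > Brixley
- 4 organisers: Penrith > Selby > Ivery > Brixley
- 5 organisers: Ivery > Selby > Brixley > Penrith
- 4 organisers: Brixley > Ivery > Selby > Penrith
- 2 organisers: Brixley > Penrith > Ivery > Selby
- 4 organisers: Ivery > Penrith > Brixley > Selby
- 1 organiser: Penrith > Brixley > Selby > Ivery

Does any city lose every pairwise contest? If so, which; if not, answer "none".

Selby

Pairwise majorities:
Brixley vs Ivery: Brixley preferred on 4+2+1 = 7 ballots; Ivery wins 20–7.
Brixley–Selby: Brixley 14–13.
Brixley vs Penrith: Brixley, 14–13.
Ivery vs Selby: 3+5+4+2+4 = 18 for Ivery, 9 for Selby — Ivery by 18–9.
Ivery vs Penrith: 20 to 7, Ivery.
Selby vs Penrith: Selby preferred on 4+5+4 = 13 ballots; Penrith wins 14–13.
Only Selby has no wins; Selby is the Condorcet loser.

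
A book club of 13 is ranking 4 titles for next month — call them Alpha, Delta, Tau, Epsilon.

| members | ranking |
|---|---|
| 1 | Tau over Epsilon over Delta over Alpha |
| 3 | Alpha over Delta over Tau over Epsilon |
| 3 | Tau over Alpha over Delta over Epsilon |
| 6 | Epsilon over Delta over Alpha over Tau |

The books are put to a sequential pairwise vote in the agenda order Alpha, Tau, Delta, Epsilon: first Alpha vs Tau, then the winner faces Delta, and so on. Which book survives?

Round 1: Alpha vs Tau — 9–4, Alpha advances.
Round 2: Alpha vs Delta — 6–7, Delta advances.
Round 3: Delta vs Epsilon — 6–7, Epsilon advances.
Epsilon survives the agenda.

Epsilon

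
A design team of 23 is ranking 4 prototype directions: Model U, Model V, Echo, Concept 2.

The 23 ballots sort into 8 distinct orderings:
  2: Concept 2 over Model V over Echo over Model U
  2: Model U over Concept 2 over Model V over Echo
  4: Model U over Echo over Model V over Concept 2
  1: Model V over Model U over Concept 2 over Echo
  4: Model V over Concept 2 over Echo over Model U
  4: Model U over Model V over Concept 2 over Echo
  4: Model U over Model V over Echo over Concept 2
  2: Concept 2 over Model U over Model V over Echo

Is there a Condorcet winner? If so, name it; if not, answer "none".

Check each pair by majority over 23 ballots:
Model U vs Model V: Model U preferred on 2+4+4+4+2 = 16 ballots; Model U wins 16–7.
Model U vs Echo: 2+4+1+4+4+2 = 17 for Model U, 6 for Echo — Model U by 17–6.
Model U vs Concept 2: Model U preferred on 2+4+1+4+4 = 15 ballots; Model U wins 15–8.
Model V vs Echo: 19 to 4, Model V.
Model V vs Concept 2: Model V is ranked higher on 4+1+4+4+4 = 17 ballots, Concept 2 on 6. Model V wins 17–6.
Echo vs Concept 2: 4+4 = 8 for Echo, 15 for Concept 2 — Concept 2 by 15–8.
Model U defeats every rival head-to-head and is the Condorcet winner.

Model U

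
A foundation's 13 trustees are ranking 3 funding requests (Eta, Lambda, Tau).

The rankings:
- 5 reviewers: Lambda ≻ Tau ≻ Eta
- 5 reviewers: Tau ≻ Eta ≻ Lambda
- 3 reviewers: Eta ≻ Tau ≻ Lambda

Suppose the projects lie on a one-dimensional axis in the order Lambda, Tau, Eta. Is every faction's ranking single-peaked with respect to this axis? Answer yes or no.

yes

Axis positions: Lambda=1, Tau=2, Eta=3.
Faction 1 (peak Lambda at position 1): ranking walks positions 1-2-3, expanding outward from the peak — single-peaked.
Faction 2 (peak Tau at position 2): ranking walks positions 2-3-1, expanding outward from the peak — single-peaked.
Faction 3 (peak Eta at position 3): ranking walks positions 3-2-1, expanding outward from the peak — single-peaked.
Every ranking is single-peaked on this axis.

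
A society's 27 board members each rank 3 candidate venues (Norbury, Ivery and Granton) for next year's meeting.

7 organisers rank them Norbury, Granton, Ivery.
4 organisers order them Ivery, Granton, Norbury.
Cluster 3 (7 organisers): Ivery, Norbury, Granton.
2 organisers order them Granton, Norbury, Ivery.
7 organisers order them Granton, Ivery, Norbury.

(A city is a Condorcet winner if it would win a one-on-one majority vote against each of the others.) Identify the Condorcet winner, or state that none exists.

Pairwise majorities:
Norbury vs Ivery: 9 to 18, Ivery.
Norbury vs Granton: 7+7 = 14 for Norbury, 13 for Granton — Norbury by 14–13.
Ivery vs Granton: Ivery is ranked higher on 4+7 = 11 ballots, Granton on 16. Granton wins 16–11.
Each city drops at least one matchup (Norbury loses to Ivery; Ivery loses to Granton; Granton loses to Norbury); the cycle Norbury beats Granton beats Ivery beats Norbury rules out a Condorcet winner.

none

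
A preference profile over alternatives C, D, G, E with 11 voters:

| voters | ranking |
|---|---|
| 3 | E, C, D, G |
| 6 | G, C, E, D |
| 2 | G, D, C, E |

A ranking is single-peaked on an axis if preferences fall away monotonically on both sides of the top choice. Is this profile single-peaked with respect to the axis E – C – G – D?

Axis positions: E=1, C=2, G=3, D=4.
Type 1: ranking walks positions 1-2-4-3; D is ranked above G even though G lies between D and the peak E on the axis — preferences dip and rise again. Not single-peaked.
Type 2 (peak G at position 3): ranking walks positions 3-2-1-4, expanding outward from the peak — single-peaked.
Type 3 (peak G at position 3): ranking walks positions 3-4-2-1, expanding outward from the peak — single-peaked.
Type 1 violates single-peakedness, so the profile is not single-peaked on this axis.

no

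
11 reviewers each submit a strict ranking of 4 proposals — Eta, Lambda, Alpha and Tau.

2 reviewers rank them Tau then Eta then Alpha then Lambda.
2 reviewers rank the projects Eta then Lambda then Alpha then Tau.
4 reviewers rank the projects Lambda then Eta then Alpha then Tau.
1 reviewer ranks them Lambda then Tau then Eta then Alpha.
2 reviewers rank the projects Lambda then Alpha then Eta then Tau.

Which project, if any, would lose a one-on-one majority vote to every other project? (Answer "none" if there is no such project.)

Pairwise majorities:
Eta vs Lambda: 2+2 = 4 for Eta, 7 for Lambda — Lambda by 7–4.
Eta–Alpha: Eta 9–2.
Eta vs Tau: 8 to 3, Eta.
Lambda vs Alpha: Lambda preferred on 2+4+1+2 = 9 ballots; Lambda wins 9–2.
Lambda vs Tau: Lambda is ranked higher on 2+4+1+2 = 9 ballots, Tau on 2. Lambda wins 9–2.
Alpha vs Tau: 8 to 3, Alpha.
Tau loses to every other project — it is the Condorcet loser.

Tau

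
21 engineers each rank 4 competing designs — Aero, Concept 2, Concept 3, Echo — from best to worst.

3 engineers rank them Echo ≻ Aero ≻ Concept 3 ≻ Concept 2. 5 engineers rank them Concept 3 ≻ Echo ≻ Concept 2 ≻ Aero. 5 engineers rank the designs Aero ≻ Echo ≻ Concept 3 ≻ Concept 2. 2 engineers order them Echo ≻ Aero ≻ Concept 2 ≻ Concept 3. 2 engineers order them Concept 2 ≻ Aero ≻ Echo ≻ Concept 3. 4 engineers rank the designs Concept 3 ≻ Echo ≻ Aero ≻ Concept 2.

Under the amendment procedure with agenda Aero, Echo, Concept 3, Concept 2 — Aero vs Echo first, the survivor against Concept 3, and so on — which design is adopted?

Echo

Round 1: Aero vs Echo — 7–14, Echo advances.
Round 2: Echo vs Concept 3 — 12–9, Echo advances.
Round 3: Echo vs Concept 2 — 19–2, Echo advances.
Echo survives the agenda.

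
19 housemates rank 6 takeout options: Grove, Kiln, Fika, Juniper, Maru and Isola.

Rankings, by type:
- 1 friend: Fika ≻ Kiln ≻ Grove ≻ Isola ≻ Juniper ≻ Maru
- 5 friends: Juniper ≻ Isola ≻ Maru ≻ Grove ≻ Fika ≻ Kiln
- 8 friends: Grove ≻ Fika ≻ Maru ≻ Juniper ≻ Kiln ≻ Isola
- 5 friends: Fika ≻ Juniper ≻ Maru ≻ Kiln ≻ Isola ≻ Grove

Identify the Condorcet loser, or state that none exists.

Pairwise majorities:
Grove vs Kiln: Grove is ranked higher on 5+8 = 13 ballots, Kiln on 6. Grove wins 13–6.
Grove vs Fika: Grove is ranked higher on 5+8 = 13 ballots, Fika on 6. Grove wins 13–6.
Grove vs Juniper: Grove preferred on 1+8 = 9 ballots; Juniper wins 10–9.
Grove vs Maru: Grove preferred on 1+8 = 9 ballots; Maru wins 10–9.
Grove vs Isola: Isola, 10–9.
Kiln vs Fika: Fika wins 19–0.
Kiln vs Juniper: 1 to 18, Juniper.
Kiln vs Maru: 1 to 18, Maru.
Kiln vs Isola: Kiln is ranked higher on 1+8+5 = 14 ballots, Isola on 5. Kiln wins 14–5.
Fika vs Juniper: 14 to 5, Fika.
Fika vs Maru: Fika preferred on 1+8+5 = 14 ballots; Fika wins 14–5.
Fika vs Isola: Fika preferred on 1+8+5 = 14 ballots; Fika wins 14–5.
Juniper–Maru: Juniper 11–8.
Juniper vs Isola: 18 to 1, Juniper.
Maru vs Isola: 13 to 6, Maru.
Each restaurant has at least one pairwise win (Grove beats Kiln; Kiln beats Isola; Fika beats Kiln; Juniper beats Grove; Maru beats Grove; Isola beats Grove) — no Condorcet loser.

none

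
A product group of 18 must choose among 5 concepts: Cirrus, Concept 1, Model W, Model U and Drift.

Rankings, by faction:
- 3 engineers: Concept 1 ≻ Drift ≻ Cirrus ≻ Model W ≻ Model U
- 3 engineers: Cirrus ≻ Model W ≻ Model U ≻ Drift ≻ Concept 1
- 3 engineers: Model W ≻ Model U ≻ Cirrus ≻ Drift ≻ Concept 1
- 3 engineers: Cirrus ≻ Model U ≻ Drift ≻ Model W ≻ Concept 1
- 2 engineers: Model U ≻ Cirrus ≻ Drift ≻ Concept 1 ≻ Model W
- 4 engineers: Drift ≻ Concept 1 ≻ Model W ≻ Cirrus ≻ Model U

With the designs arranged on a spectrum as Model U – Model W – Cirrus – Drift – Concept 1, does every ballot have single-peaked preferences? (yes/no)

no

Axis positions: Model U=1, Model W=2, Cirrus=3, Drift=4, Concept 1=5.
Faction 1 (peak Concept 1 at position 5): ranking walks positions 5-4-3-2-1, expanding outward from the peak — single-peaked.
Faction 2 (peak Cirrus at position 3): ranking walks positions 3-2-1-4-5, expanding outward from the peak — single-peaked.
Faction 3 (peak Model W at position 2): ranking walks positions 2-1-3-4-5, expanding outward from the peak — single-peaked.
Faction 4: ranking walks positions 3-1-4-2-5; Model U is ranked above Model W even though Model W lies between Model U and the peak Cirrus on the axis — preferences dip and rise again. Not single-peaked.
Faction 5: ranking walks positions 1-3-4-5-2; Cirrus is ranked above Model W even though Model W lies between Cirrus and the peak Model U on the axis — preferences dip and rise again. Not single-peaked.
Faction 6: ranking walks positions 4-5-2-3-1; Model W is ranked above Cirrus even though Cirrus lies between Model W and the peak Drift on the axis — preferences dip and rise again. Not single-peaked.
Faction 4 violates single-peakedness, so the profile is not single-peaked on this axis.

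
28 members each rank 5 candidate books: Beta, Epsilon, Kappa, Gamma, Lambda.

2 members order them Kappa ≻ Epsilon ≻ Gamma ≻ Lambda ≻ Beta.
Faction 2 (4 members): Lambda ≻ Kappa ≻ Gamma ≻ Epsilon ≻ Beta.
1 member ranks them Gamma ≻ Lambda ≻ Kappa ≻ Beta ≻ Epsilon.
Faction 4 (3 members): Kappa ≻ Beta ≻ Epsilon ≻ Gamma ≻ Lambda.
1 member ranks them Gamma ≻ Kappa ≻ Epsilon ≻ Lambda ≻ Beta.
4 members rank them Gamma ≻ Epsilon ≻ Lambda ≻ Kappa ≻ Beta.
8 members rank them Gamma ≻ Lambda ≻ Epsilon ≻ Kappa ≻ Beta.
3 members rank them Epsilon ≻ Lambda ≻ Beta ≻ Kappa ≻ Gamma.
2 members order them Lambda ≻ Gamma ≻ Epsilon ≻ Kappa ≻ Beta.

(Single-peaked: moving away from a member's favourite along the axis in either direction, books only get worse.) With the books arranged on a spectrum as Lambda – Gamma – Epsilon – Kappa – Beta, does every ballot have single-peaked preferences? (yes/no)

no

Axis positions: Lambda=1, Gamma=2, Epsilon=3, Kappa=4, Beta=5.
Faction 1 (peak Kappa at position 4): ranking walks positions 4-3-2-1-5, expanding outward from the peak — single-peaked.
Faction 2: ranking walks positions 1-4-2-3-5; Kappa is ranked above Gamma even though Gamma lies between Kappa and the peak Lambda on the axis — preferences dip and rise again. Not single-peaked.
Faction 3: ranking walks positions 2-1-4-5-3; Kappa is ranked above Epsilon even though Epsilon lies between Kappa and the peak Gamma on the axis — preferences dip and rise again. Not single-peaked.
Faction 4 (peak Kappa at position 4): ranking walks positions 4-5-3-2-1, expanding outward from the peak — single-peaked.
Faction 5: ranking walks positions 2-4-3-1-5; Kappa is ranked above Epsilon even though Epsilon lies between Kappa and the peak Gamma on the axis — preferences dip and rise again. Not single-peaked.
Faction 6 (peak Gamma at position 2): ranking walks positions 2-3-1-4-5, expanding outward from the peak — single-peaked.
Faction 7 (peak Gamma at position 2): ranking walks positions 2-1-3-4-5, expanding outward from the peak — single-peaked.
Faction 8: ranking walks positions 3-1-5-4-2; Lambda is ranked above Gamma even though Gamma lies between Lambda and the peak Epsilon on the axis — preferences dip and rise again. Not single-peaked.
Faction 9 (peak Lambda at position 1): ranking walks positions 1-2-3-4-5, expanding outward from the peak — single-peaked.
Faction 2 violates single-peakedness, so the profile is not single-peaked on this axis.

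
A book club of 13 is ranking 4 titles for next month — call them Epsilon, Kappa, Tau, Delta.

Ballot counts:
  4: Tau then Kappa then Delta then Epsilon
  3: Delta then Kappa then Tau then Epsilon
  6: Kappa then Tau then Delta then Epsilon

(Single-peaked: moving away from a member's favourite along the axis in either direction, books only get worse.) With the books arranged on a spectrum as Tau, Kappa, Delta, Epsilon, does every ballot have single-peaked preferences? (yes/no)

yes

Axis positions: Tau=1, Kappa=2, Delta=3, Epsilon=4.
Group 1 (peak Tau at position 1): ranking walks positions 1-2-3-4, expanding outward from the peak — single-peaked.
Group 2 (peak Delta at position 3): ranking walks positions 3-2-1-4, expanding outward from the peak — single-peaked.
Group 3 (peak Kappa at position 2): ranking walks positions 2-1-3-4, expanding outward from the peak — single-peaked.
Every ranking is single-peaked on this axis.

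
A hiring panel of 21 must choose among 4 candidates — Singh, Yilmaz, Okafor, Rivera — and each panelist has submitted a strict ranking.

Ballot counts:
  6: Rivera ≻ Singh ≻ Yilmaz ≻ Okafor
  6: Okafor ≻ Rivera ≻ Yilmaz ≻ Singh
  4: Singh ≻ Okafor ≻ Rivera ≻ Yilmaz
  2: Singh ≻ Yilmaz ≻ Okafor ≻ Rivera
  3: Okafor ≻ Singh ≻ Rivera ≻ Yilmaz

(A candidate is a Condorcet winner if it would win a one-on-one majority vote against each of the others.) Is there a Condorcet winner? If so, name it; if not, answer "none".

Pairwise majorities:
Singh vs Yilmaz: Singh wins 15–6.
Singh vs Okafor: Singh, 12–9.
Singh vs Rivera: Singh is ranked higher on 4+2+3 = 9 ballots, Rivera on 12. Rivera wins 12–9.
Yilmaz vs Okafor: 8 to 13, Okafor.
Yilmaz vs Rivera: Rivera, 19–2.
Okafor–Rivera: Okafor 15–6.
No candidate is unbeaten: Singh loses to Rivera; Yilmaz loses to Singh; Okafor loses to Singh; Rivera loses to Okafor. In particular Singh → Okafor → Rivera → Singh is a majority cycle — no Condorcet winner exists.

none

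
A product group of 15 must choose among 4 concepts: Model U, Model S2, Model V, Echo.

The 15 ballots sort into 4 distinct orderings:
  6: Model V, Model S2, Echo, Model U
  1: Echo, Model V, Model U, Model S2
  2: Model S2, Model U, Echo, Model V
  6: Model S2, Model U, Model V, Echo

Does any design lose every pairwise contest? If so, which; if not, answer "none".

Echo

Pairwise majorities:
Model U vs Model S2: Model S2, 14–1.
Model U vs Model V: Model U is ranked higher on 2+6 = 8 ballots, Model V on 7. Model U wins 8–7.
Model U–Echo: Model U 8–7.
Model S2 vs Model V: Model S2, 8–7.
Model S2 vs Echo: Model S2 is ranked higher on 6+2+6 = 14 ballots, Echo on 1. Model S2 wins 14–1.
Model V vs Echo: Model V preferred on 6+6 = 12 ballots; Model V wins 12–3.
Only Echo has no wins; Echo is the Condorcet loser.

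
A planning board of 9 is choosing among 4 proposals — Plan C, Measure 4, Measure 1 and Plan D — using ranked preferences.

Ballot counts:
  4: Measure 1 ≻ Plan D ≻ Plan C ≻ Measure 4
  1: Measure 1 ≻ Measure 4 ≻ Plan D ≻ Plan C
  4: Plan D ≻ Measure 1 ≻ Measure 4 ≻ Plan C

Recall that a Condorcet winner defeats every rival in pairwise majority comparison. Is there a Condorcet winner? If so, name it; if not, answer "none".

Measure 1

Pairwise majorities:
Plan C vs Measure 4: Measure 4 wins 5–4.
Plan C vs Measure 1: Measure 1 wins 9–0.
Plan C vs Plan D: Plan D, 9–0.
Measure 4–Measure 1: Measure 1 9–0.
Measure 4 vs Plan D: Plan D wins 8–1.
Measure 1–Plan D: Measure 1 5–4.
Measure 1 beats each of Plan C, Measure 4, Plan D — Measure 1 is the Condorcet winner.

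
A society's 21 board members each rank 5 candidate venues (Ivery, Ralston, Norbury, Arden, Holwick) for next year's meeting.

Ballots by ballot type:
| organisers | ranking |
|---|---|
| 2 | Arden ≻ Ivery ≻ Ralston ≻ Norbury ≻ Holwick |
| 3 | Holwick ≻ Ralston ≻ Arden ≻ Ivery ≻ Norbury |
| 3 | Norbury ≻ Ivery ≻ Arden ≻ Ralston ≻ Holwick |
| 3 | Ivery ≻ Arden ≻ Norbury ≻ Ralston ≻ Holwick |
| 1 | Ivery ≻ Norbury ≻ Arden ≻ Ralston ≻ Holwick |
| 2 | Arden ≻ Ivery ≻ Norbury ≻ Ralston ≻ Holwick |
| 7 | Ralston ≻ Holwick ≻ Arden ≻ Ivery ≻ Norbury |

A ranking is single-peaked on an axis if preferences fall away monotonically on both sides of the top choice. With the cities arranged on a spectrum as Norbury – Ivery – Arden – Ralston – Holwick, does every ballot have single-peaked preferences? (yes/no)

yes

Axis positions: Norbury=1, Ivery=2, Arden=3, Ralston=4, Holwick=5.
Ballot type 1 (peak Arden at position 3): ranking walks positions 3-2-4-1-5, expanding outward from the peak — single-peaked.
Ballot type 2 (peak Holwick at position 5): ranking walks positions 5-4-3-2-1, expanding outward from the peak — single-peaked.
Ballot type 3 (peak Norbury at position 1): ranking walks positions 1-2-3-4-5, expanding outward from the peak — single-peaked.
Ballot type 4 (peak Ivery at position 2): ranking walks positions 2-3-1-4-5, expanding outward from the peak — single-peaked.
Ballot type 5 (peak Ivery at position 2): ranking walks positions 2-1-3-4-5, expanding outward from the peak — single-peaked.
Ballot type 6 (peak Arden at position 3): ranking walks positions 3-2-1-4-5, expanding outward from the peak — single-peaked.
Ballot type 7 (peak Ralston at position 4): ranking walks positions 4-5-3-2-1, expanding outward from the peak — single-peaked.
Every ranking is single-peaked on this axis.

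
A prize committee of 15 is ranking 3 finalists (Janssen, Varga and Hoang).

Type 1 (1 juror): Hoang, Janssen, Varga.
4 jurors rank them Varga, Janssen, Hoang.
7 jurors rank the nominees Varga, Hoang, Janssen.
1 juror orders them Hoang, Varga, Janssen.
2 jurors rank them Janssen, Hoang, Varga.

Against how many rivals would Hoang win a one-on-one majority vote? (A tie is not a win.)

1

Hoang against each rival (15 jurors):
Hoang vs Janssen: 9 to 6, Hoang.
Hoang vs Varga: Hoang preferred on 1+1+2 = 4 ballots; Varga wins 11–4.
Hoang beats Janssen; loses to Varga — 1 pairwise win.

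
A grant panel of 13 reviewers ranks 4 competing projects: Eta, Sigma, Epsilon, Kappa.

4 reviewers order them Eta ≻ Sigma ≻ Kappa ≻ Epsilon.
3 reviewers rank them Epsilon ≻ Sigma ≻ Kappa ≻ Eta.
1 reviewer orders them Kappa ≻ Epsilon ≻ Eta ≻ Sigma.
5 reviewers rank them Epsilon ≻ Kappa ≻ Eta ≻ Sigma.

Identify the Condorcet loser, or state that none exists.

none

Pairwise majorities:
Eta vs Sigma: Eta, 10–3.
Eta vs Epsilon: Epsilon, 9–4.
Eta vs Kappa: 4 to 9, Kappa.
Sigma vs Epsilon: 4 for Sigma, 9 for Epsilon — Epsilon by 9–4.
Sigma vs Kappa: 7 to 6, Sigma.
Epsilon vs Kappa: Epsilon, 8–5.
Every project wins at least one matchup (Eta beats Sigma; Sigma beats Kappa; Epsilon beats Eta; Kappa beats Eta), so there is no Condorcet loser.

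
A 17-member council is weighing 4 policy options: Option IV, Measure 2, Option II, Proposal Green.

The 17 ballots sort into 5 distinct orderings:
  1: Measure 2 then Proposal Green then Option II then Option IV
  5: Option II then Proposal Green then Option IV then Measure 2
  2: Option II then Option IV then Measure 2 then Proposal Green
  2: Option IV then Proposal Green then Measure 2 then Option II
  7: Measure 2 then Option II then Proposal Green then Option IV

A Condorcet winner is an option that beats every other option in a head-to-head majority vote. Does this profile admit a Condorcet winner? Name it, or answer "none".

Check each pair by majority over 17 ballots:
Option IV vs Measure 2: 9 to 8, Option IV.
Option IV vs Option II: Option IV preferred on 2 ballots; Option II wins 15–2.
Option IV vs Proposal Green: Proposal Green, 13–4.
Measure 2 vs Option II: Measure 2 preferred on 1+2+7 = 10 ballots; Measure 2 wins 10–7.
Measure 2 vs Proposal Green: Measure 2, 10–7.
Option II vs Proposal Green: 14 to 3, Option II.
No option is unbeaten: Option IV loses to Option II; Measure 2 loses to Option IV; Option II loses to Measure 2; Proposal Green loses to Measure 2. In particular Option IV → Measure 2 → Option II → Option IV is a majority cycle — no Condorcet winner exists.

none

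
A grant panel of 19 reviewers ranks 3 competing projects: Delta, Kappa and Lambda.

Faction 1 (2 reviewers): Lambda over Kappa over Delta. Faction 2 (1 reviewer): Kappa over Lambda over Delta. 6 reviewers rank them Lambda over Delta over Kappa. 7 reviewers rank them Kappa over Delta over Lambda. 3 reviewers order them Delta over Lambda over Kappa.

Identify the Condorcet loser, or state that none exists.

Pairwise majorities:
Delta vs Kappa: Delta is ranked higher on 6+3 = 9 ballots, Kappa on 10. Kappa wins 10–9.
Delta vs Lambda: Delta is ranked higher on 7+3 = 10 ballots, Lambda on 9. Delta wins 10–9.
Kappa vs Lambda: Lambda, 11–8.
No project is winless: Delta beats Lambda; Kappa beats Delta; Lambda beats Kappa. There is no Condorcet loser.

none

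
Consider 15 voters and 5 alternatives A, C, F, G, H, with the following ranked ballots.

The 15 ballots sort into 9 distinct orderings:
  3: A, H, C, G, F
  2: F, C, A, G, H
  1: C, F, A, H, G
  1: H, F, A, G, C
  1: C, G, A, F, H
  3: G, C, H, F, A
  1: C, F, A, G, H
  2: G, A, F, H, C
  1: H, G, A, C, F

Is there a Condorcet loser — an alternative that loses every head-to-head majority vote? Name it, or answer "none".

Head-to-head results (15 voters):
A vs C: C, 8–7.
A vs F: 3+1+2+1 = 7 for A, 8 for F — F by 8–7.
A–G: A 8–7.
A vs H: A, 10–5.
C vs F: C wins 10–5.
C vs G: C is ranked higher on 3+2+1+1+1 = 8 ballots, G on 7. C wins 8–7.
C vs H: C, 8–7.
F vs G: 2+1+1+1 = 5 for F, 10 for G — G by 10–5.
F vs H: 2+1+1+1+2 = 7 for F, 8 for H — H by 8–7.
G vs H: 2+1+3+1+2 = 9 for G, 6 for H — G by 9–6.
No alternative is winless: A beats G; C beats A; F beats A; G beats F; H beats F. There is no Condorcet loser.

none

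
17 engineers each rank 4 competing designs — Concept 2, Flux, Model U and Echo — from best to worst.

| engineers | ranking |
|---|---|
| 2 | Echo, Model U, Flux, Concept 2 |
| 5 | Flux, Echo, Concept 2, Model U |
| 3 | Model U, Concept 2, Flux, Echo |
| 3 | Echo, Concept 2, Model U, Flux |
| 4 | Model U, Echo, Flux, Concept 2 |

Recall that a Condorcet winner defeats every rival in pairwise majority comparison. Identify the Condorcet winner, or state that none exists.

Check each pair by majority over 17 ballots:
Concept 2 vs Flux: Flux wins 11–6.
Concept 2 vs Model U: Concept 2 preferred on 5+3 = 8 ballots; Model U wins 9–8.
Concept 2 vs Echo: Concept 2 preferred on 3 ballots; Echo wins 14–3.
Flux vs Model U: Flux is ranked higher on 5 ballots, Model U on 12. Model U wins 12–5.
Flux–Echo: Echo 9–8.
Model U vs Echo: 7 to 10, Echo.
Echo wins every pairwise contest, so Echo is the Condorcet winner.

Echo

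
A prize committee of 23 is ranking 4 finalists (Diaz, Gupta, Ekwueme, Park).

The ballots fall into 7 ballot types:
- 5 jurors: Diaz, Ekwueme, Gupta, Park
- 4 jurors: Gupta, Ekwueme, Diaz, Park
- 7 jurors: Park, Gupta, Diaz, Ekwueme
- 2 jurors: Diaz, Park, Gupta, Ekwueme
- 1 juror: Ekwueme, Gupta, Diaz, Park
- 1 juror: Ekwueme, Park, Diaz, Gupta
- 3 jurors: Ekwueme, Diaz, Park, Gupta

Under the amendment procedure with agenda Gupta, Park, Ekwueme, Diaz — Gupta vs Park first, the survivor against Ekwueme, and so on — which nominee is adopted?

Diaz

Round 1: Gupta vs Park — 10–13, Park advances.
Round 2: Park vs Ekwueme — 9–14, Ekwueme advances.
Round 3: Ekwueme vs Diaz — 9–14, Diaz advances.
Diaz survives the agenda.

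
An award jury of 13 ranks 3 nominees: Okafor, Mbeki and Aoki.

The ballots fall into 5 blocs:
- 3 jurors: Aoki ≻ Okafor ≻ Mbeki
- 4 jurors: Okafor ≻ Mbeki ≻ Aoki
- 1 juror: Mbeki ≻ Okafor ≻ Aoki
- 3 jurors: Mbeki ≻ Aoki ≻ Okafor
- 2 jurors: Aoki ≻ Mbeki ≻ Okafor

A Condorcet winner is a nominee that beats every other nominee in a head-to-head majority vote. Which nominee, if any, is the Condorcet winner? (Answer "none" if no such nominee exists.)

Pairwise majorities:
Okafor–Mbeki: Okafor 7–6.
Okafor vs Aoki: Aoki wins 8–5.
Mbeki vs Aoki: 4+1+3 = 8 for Mbeki, 5 for Aoki — Mbeki by 8–5.
Every nominee loses at least once (Okafor loses to Aoki; Mbeki loses to Okafor; Aoki loses to Mbeki). The majority relation contains the cycle Okafor → Mbeki → Aoki → Okafor, so there is no Condorcet winner.

none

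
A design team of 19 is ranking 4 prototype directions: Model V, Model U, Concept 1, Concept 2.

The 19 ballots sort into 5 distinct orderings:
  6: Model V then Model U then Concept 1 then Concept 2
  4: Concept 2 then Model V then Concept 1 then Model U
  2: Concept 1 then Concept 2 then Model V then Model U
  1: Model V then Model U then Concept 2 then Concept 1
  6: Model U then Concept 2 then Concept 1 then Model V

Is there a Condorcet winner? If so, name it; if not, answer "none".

Head-to-head results (19 engineers):
Model V vs Model U: Model V, 13–6.
Model V vs Concept 1: Model V wins 11–8.
Model V vs Concept 2: Model V preferred on 6+1 = 7 ballots; Concept 2 wins 12–7.
Model U vs Concept 1: Model U preferred on 6+1+6 = 13 ballots; Model U wins 13–6.
Model U vs Concept 2: 6+1+6 = 13 for Model U, 6 for Concept 2 — Model U by 13–6.
Concept 1–Concept 2: Concept 2 11–8.
No design is unbeaten: Model V loses to Concept 2; Model U loses to Model V; Concept 1 loses to Model V; Concept 2 loses to Model U. In particular Model V > Model U > Concept 2 > Model V is a majority cycle — no Condorcet winner exists.

none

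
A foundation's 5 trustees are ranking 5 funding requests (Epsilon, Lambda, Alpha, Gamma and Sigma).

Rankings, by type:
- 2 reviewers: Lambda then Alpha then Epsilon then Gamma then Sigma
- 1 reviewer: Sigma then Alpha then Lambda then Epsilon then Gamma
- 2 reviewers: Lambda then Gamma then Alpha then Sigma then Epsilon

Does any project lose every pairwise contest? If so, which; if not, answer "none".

Pairwise majorities:
Epsilon vs Lambda: Epsilon preferred on 0 ballots; Lambda wins 5–0.
Epsilon vs Alpha: 0 for Epsilon, 5 for Alpha — Alpha by 5–0.
Epsilon vs Gamma: 3 to 2, Epsilon.
Epsilon vs Sigma: Epsilon is ranked higher on 2 ballots, Sigma on 3. Sigma wins 3–2.
Lambda–Alpha: Lambda 4–1.
Lambda vs Gamma: Lambda wins 5–0.
Lambda–Sigma: Lambda 4–1.
Alpha vs Gamma: 2+1 = 3 for Alpha, 2 for Gamma — Alpha by 3–2.
Alpha–Sigma: Alpha 4–1.
Gamma vs Sigma: Gamma preferred on 2+2 = 4 ballots; Gamma wins 4–1.
Each project has at least one pairwise win (Epsilon beats Gamma; Lambda beats Epsilon; Alpha beats Epsilon; Gamma beats Sigma; Sigma beats Epsilon) — no Condorcet loser.

none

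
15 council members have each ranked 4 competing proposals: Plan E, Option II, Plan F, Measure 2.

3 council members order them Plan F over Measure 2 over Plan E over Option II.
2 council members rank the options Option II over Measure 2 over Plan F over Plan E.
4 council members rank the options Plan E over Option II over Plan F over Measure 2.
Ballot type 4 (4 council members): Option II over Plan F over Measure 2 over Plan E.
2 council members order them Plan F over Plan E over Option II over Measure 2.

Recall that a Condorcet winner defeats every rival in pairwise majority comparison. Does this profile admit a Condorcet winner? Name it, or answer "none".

none

Check each pair by majority over 15 ballots:
Plan E vs Option II: Plan E, 9–6.
Plan E vs Plan F: Plan F wins 11–4.
Plan E vs Measure 2: Measure 2 wins 9–6.
Option II–Plan F: Option II 10–5.
Option II–Measure 2: Option II 12–3.
Plan F vs Measure 2: Plan F wins 13–2.
Each option drops at least one matchup (Plan E loses to Plan F; Option II loses to Plan E; Plan F loses to Option II; Measure 2 loses to Option II); the cycle Plan E → Option II → Plan F → Plan E rules out a Condorcet winner.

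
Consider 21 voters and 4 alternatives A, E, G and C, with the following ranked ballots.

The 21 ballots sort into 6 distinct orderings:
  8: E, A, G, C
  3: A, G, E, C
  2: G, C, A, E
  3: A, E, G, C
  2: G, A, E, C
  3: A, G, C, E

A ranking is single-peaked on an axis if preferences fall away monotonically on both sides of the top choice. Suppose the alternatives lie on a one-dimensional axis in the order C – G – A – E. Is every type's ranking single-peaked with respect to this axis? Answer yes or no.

yes

Axis positions: C=1, G=2, A=3, E=4.
Type 1 (peak E at position 4): ranking walks positions 4-3-2-1, expanding outward from the peak — single-peaked.
Type 2 (peak A at position 3): ranking walks positions 3-2-4-1, expanding outward from the peak — single-peaked.
Type 3 (peak G at position 2): ranking walks positions 2-1-3-4, expanding outward from the peak — single-peaked.
Type 4 (peak A at position 3): ranking walks positions 3-4-2-1, expanding outward from the peak — single-peaked.
Type 5 (peak G at position 2): ranking walks positions 2-3-4-1, expanding outward from the peak — single-peaked.
Type 6 (peak A at position 3): ranking walks positions 3-2-1-4, expanding outward from the peak — single-peaked.
Every ranking is single-peaked on this axis.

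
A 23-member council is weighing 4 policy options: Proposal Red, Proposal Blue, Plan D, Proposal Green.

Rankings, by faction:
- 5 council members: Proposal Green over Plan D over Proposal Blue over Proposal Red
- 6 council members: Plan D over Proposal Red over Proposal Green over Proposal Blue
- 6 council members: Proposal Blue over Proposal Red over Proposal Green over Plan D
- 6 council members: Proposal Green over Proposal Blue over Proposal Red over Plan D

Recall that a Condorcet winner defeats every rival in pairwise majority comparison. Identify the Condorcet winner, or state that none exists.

Pairwise majorities:
Proposal Red vs Proposal Blue: Proposal Blue wins 17–6.
Proposal Red–Plan D: Proposal Red 12–11.
Proposal Red vs Proposal Green: Proposal Red, 12–11.
Proposal Blue vs Plan D: Proposal Blue wins 12–11.
Proposal Blue vs Proposal Green: Proposal Green wins 17–6.
Plan D–Proposal Green: Proposal Green 17–6.
Each option drops at least one matchup (Proposal Red loses to Proposal Blue; Proposal Blue loses to Proposal Green; Plan D loses to Proposal Red; Proposal Green loses to Proposal Red); the cycle Proposal Red → Proposal Green → Proposal Blue → Proposal Red rules out a Condorcet winner.

none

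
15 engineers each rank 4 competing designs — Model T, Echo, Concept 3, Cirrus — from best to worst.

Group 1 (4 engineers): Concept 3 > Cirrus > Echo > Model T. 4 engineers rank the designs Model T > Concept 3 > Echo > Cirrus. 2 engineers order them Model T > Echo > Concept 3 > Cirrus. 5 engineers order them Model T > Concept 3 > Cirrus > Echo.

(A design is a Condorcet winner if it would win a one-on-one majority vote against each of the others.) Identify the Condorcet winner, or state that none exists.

Head-to-head results (15 engineers):
Model T–Echo: Model T 11–4.
Model T–Concept 3: Model T 11–4.
Model T–Cirrus: Model T 11–4.
Echo vs Concept 3: Echo preferred on 2 ballots; Concept 3 wins 13–2.
Echo vs Cirrus: Cirrus wins 9–6.
Concept 3 vs Cirrus: Concept 3 wins 15–0.
Model T defeats every rival head-to-head and is the Condorcet winner.

Model T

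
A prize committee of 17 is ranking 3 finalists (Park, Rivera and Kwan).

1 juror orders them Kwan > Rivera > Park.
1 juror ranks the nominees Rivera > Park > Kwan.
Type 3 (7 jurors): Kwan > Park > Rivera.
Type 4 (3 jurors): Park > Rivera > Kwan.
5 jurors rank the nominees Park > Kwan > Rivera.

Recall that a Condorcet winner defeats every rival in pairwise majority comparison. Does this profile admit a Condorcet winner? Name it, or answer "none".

Check each pair by majority over 17 ballots:
Park vs Rivera: Park, 15–2.
Park vs Kwan: 9 to 8, Park.
Rivera vs Kwan: Kwan, 13–4.
Park wins every pairwise contest, so Park is the Condorcet winner.

Park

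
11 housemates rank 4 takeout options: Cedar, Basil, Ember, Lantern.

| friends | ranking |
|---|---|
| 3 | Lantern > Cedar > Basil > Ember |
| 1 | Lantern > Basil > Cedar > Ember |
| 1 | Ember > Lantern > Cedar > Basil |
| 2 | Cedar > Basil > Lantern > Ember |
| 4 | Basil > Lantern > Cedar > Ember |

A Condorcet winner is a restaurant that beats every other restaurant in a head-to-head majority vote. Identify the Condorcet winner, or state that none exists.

Head-to-head results (11 friends):
Cedar vs Basil: 3+1+2 = 6 for Cedar, 5 for Basil — Cedar by 6–5.
Cedar vs Ember: Cedar is ranked higher on 3+1+2+4 = 10 ballots, Ember on 1. Cedar wins 10–1.
Cedar vs Lantern: Cedar preferred on 2 ballots; Lantern wins 9–2.
Basil vs Ember: Basil preferred on 3+1+2+4 = 10 ballots; Basil wins 10–1.
Basil vs Lantern: 2+4 = 6 for Basil, 5 for Lantern — Basil by 6–5.
Ember vs Lantern: Ember preferred on 1 ballot; Lantern wins 10–1.
Each restaurant drops at least one matchup (Cedar loses to Lantern; Basil loses to Cedar; Ember loses to Cedar; Lantern loses to Basil); the cycle Cedar → Basil → Lantern → Cedar rules out a Condorcet winner.

none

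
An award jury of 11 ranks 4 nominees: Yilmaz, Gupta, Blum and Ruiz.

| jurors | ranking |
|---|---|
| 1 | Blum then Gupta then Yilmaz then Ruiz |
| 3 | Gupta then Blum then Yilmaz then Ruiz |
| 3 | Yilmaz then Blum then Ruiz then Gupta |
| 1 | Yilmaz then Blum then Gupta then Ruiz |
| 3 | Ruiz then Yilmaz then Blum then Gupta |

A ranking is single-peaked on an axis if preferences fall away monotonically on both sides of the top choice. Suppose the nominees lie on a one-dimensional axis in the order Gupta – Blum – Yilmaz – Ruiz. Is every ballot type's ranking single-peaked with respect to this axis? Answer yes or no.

Axis positions: Gupta=1, Blum=2, Yilmaz=3, Ruiz=4.
Ballot type 1 (peak Blum at position 2): ranking walks positions 2-1-3-4, expanding outward from the peak — single-peaked.
Ballot type 2 (peak Gupta at position 1): ranking walks positions 1-2-3-4, expanding outward from the peak — single-peaked.
Ballot type 3 (peak Yilmaz at position 3): ranking walks positions 3-2-4-1, expanding outward from the peak — single-peaked.
Ballot type 4 (peak Yilmaz at position 3): ranking walks positions 3-2-1-4, expanding outward from the peak — single-peaked.
Ballot type 5 (peak Ruiz at position 4): ranking walks positions 4-3-2-1, expanding outward from the peak — single-peaked.
Every ranking is single-peaked on this axis.

yes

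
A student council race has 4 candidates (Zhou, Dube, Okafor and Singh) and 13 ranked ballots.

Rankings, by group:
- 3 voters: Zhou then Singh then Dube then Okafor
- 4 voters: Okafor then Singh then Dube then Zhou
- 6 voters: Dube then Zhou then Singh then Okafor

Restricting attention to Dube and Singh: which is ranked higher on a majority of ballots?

Ballots ranking Dube above Singh: 6.
Ballots ranking Singh above Dube: 13 − 6 = 7.
Singh wins the head-to-head 7–6.

Singh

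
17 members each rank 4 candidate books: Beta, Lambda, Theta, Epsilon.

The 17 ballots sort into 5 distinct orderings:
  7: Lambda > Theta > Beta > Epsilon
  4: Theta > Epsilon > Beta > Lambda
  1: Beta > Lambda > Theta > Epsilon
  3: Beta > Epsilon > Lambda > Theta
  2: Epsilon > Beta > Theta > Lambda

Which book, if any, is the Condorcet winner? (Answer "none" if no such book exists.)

Head-to-head results (17 members):
Beta vs Lambda: Beta preferred on 4+1+3+2 = 10 ballots; Beta wins 10–7.
Beta vs Theta: 6 to 11, Theta.
Beta vs Epsilon: 11 to 6, Beta.
Lambda vs Theta: Lambda preferred on 7+1+3 = 11 ballots; Lambda wins 11–6.
Lambda vs Epsilon: 7+1 = 8 for Lambda, 9 for Epsilon — Epsilon by 9–8.
Theta vs Epsilon: 7+4+1 = 12 for Theta, 5 for Epsilon — Theta by 12–5.
Every book loses at least once (Beta loses to Theta; Lambda loses to Beta; Theta loses to Lambda; Epsilon loses to Beta). The majority relation contains the cycle Beta → Lambda → Theta → Beta, so there is no Condorcet winner.

none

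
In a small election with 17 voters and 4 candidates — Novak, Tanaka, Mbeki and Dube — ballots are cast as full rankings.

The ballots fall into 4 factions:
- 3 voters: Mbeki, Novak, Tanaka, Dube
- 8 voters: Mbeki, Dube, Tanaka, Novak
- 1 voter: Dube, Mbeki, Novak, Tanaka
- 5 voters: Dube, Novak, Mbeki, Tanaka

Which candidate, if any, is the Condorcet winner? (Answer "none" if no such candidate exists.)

Pairwise majorities:
Novak vs Tanaka: Novak wins 9–8.
Novak vs Mbeki: Mbeki wins 12–5.
Novak–Dube: Dube 14–3.
Tanaka vs Mbeki: Mbeki wins 17–0.
Tanaka–Dube: Dube 14–3.
Mbeki vs Dube: Mbeki, 11–6.
Mbeki wins every pairwise contest, so Mbeki is the Condorcet winner.

Mbeki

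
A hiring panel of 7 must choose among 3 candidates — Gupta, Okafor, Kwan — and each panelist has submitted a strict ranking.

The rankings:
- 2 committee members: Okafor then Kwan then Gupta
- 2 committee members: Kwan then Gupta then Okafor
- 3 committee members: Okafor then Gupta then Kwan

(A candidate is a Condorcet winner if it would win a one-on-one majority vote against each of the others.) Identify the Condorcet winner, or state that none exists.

Check each pair by majority over 7 ballots:
Gupta vs Okafor: Gupta is ranked higher on 2 ballots, Okafor on 5. Okafor wins 5–2.
Gupta vs Kwan: 3 for Gupta, 4 for Kwan — Kwan by 4–3.
Okafor vs Kwan: Okafor is ranked higher on 2+3 = 5 ballots, Kwan on 2. Okafor wins 5–2.
Only Okafor has no losses; Okafor is the Condorcet winner.

Okafor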